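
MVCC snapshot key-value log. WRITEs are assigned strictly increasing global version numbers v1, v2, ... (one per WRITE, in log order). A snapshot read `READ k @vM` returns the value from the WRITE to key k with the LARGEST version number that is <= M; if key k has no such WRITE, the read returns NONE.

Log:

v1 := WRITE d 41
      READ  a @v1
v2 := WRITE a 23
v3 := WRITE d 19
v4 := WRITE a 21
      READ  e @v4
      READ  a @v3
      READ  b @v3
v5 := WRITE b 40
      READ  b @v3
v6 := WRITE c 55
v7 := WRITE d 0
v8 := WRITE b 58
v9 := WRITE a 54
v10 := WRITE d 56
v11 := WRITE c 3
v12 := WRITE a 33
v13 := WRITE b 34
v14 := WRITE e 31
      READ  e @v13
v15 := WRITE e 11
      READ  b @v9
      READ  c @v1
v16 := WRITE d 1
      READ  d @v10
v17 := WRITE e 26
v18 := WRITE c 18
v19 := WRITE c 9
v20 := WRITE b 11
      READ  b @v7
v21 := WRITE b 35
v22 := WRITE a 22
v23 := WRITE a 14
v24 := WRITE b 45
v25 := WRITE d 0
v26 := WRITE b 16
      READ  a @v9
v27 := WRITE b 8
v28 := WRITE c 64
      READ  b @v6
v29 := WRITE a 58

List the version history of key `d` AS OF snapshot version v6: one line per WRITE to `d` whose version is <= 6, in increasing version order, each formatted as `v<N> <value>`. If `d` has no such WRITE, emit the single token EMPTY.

Scan writes for key=d with version <= 6:
  v1 WRITE d 41 -> keep
  v2 WRITE a 23 -> skip
  v3 WRITE d 19 -> keep
  v4 WRITE a 21 -> skip
  v5 WRITE b 40 -> skip
  v6 WRITE c 55 -> skip
  v7 WRITE d 0 -> drop (> snap)
  v8 WRITE b 58 -> skip
  v9 WRITE a 54 -> skip
  v10 WRITE d 56 -> drop (> snap)
  v11 WRITE c 3 -> skip
  v12 WRITE a 33 -> skip
  v13 WRITE b 34 -> skip
  v14 WRITE e 31 -> skip
  v15 WRITE e 11 -> skip
  v16 WRITE d 1 -> drop (> snap)
  v17 WRITE e 26 -> skip
  v18 WRITE c 18 -> skip
  v19 WRITE c 9 -> skip
  v20 WRITE b 11 -> skip
  v21 WRITE b 35 -> skip
  v22 WRITE a 22 -> skip
  v23 WRITE a 14 -> skip
  v24 WRITE b 45 -> skip
  v25 WRITE d 0 -> drop (> snap)
  v26 WRITE b 16 -> skip
  v27 WRITE b 8 -> skip
  v28 WRITE c 64 -> skip
  v29 WRITE a 58 -> skip
Collected: [(1, 41), (3, 19)]

Answer: v1 41
v3 19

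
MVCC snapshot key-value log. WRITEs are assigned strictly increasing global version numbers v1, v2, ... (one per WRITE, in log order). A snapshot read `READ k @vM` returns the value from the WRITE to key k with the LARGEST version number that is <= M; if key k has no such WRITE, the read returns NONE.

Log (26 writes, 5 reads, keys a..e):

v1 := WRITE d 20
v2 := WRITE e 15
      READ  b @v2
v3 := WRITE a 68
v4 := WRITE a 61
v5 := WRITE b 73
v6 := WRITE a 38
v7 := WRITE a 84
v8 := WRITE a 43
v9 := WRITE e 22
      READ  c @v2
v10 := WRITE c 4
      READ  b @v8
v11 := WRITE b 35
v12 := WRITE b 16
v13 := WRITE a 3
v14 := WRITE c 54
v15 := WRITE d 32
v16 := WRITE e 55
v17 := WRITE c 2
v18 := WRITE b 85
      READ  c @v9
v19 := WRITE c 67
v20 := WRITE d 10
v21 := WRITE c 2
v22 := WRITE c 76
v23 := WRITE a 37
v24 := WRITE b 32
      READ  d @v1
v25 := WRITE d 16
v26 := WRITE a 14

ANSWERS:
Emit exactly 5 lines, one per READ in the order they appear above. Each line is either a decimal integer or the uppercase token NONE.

v1: WRITE d=20  (d history now [(1, 20)])
v2: WRITE e=15  (e history now [(2, 15)])
READ b @v2: history=[] -> no version <= 2 -> NONE
v3: WRITE a=68  (a history now [(3, 68)])
v4: WRITE a=61  (a history now [(3, 68), (4, 61)])
v5: WRITE b=73  (b history now [(5, 73)])
v6: WRITE a=38  (a history now [(3, 68), (4, 61), (6, 38)])
v7: WRITE a=84  (a history now [(3, 68), (4, 61), (6, 38), (7, 84)])
v8: WRITE a=43  (a history now [(3, 68), (4, 61), (6, 38), (7, 84), (8, 43)])
v9: WRITE e=22  (e history now [(2, 15), (9, 22)])
READ c @v2: history=[] -> no version <= 2 -> NONE
v10: WRITE c=4  (c history now [(10, 4)])
READ b @v8: history=[(5, 73)] -> pick v5 -> 73
v11: WRITE b=35  (b history now [(5, 73), (11, 35)])
v12: WRITE b=16  (b history now [(5, 73), (11, 35), (12, 16)])
v13: WRITE a=3  (a history now [(3, 68), (4, 61), (6, 38), (7, 84), (8, 43), (13, 3)])
v14: WRITE c=54  (c history now [(10, 4), (14, 54)])
v15: WRITE d=32  (d history now [(1, 20), (15, 32)])
v16: WRITE e=55  (e history now [(2, 15), (9, 22), (16, 55)])
v17: WRITE c=2  (c history now [(10, 4), (14, 54), (17, 2)])
v18: WRITE b=85  (b history now [(5, 73), (11, 35), (12, 16), (18, 85)])
READ c @v9: history=[(10, 4), (14, 54), (17, 2)] -> no version <= 9 -> NONE
v19: WRITE c=67  (c history now [(10, 4), (14, 54), (17, 2), (19, 67)])
v20: WRITE d=10  (d history now [(1, 20), (15, 32), (20, 10)])
v21: WRITE c=2  (c history now [(10, 4), (14, 54), (17, 2), (19, 67), (21, 2)])
v22: WRITE c=76  (c history now [(10, 4), (14, 54), (17, 2), (19, 67), (21, 2), (22, 76)])
v23: WRITE a=37  (a history now [(3, 68), (4, 61), (6, 38), (7, 84), (8, 43), (13, 3), (23, 37)])
v24: WRITE b=32  (b history now [(5, 73), (11, 35), (12, 16), (18, 85), (24, 32)])
READ d @v1: history=[(1, 20), (15, 32), (20, 10)] -> pick v1 -> 20
v25: WRITE d=16  (d history now [(1, 20), (15, 32), (20, 10), (25, 16)])
v26: WRITE a=14  (a history now [(3, 68), (4, 61), (6, 38), (7, 84), (8, 43), (13, 3), (23, 37), (26, 14)])

Answer: NONE
NONE
73
NONE
20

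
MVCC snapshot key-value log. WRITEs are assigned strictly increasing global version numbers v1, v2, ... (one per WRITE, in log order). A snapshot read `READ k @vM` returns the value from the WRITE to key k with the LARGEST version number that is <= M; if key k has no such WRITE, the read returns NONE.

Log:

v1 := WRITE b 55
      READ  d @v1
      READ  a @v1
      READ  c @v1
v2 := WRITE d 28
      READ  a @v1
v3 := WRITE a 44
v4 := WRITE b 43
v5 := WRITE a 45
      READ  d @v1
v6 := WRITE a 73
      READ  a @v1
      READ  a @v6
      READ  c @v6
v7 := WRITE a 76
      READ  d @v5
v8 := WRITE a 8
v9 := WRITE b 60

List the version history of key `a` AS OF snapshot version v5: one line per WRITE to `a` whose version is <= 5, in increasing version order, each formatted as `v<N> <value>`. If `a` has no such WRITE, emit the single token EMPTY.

Scan writes for key=a with version <= 5:
  v1 WRITE b 55 -> skip
  v2 WRITE d 28 -> skip
  v3 WRITE a 44 -> keep
  v4 WRITE b 43 -> skip
  v5 WRITE a 45 -> keep
  v6 WRITE a 73 -> drop (> snap)
  v7 WRITE a 76 -> drop (> snap)
  v8 WRITE a 8 -> drop (> snap)
  v9 WRITE b 60 -> skip
Collected: [(3, 44), (5, 45)]

Answer: v3 44
v5 45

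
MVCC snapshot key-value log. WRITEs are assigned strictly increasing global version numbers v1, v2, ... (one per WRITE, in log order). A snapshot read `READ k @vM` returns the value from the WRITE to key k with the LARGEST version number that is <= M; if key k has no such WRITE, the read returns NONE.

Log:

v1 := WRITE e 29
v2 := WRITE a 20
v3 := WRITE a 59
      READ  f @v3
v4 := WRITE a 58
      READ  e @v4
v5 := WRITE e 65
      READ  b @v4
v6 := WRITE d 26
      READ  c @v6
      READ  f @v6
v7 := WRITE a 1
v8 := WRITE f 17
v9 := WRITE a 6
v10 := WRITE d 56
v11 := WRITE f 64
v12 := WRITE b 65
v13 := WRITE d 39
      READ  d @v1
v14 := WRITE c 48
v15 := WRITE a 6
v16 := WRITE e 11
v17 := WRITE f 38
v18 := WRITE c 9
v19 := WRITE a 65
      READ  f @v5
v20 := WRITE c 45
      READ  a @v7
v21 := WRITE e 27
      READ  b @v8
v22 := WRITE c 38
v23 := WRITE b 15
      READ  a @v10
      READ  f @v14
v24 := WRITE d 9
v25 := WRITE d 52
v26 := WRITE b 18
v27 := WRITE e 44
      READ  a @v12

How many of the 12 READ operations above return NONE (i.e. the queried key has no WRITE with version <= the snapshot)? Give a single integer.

Answer: 7

Derivation:
v1: WRITE e=29  (e history now [(1, 29)])
v2: WRITE a=20  (a history now [(2, 20)])
v3: WRITE a=59  (a history now [(2, 20), (3, 59)])
READ f @v3: history=[] -> no version <= 3 -> NONE
v4: WRITE a=58  (a history now [(2, 20), (3, 59), (4, 58)])
READ e @v4: history=[(1, 29)] -> pick v1 -> 29
v5: WRITE e=65  (e history now [(1, 29), (5, 65)])
READ b @v4: history=[] -> no version <= 4 -> NONE
v6: WRITE d=26  (d history now [(6, 26)])
READ c @v6: history=[] -> no version <= 6 -> NONE
READ f @v6: history=[] -> no version <= 6 -> NONE
v7: WRITE a=1  (a history now [(2, 20), (3, 59), (4, 58), (7, 1)])
v8: WRITE f=17  (f history now [(8, 17)])
v9: WRITE a=6  (a history now [(2, 20), (3, 59), (4, 58), (7, 1), (9, 6)])
v10: WRITE d=56  (d history now [(6, 26), (10, 56)])
v11: WRITE f=64  (f history now [(8, 17), (11, 64)])
v12: WRITE b=65  (b history now [(12, 65)])
v13: WRITE d=39  (d history now [(6, 26), (10, 56), (13, 39)])
READ d @v1: history=[(6, 26), (10, 56), (13, 39)] -> no version <= 1 -> NONE
v14: WRITE c=48  (c history now [(14, 48)])
v15: WRITE a=6  (a history now [(2, 20), (3, 59), (4, 58), (7, 1), (9, 6), (15, 6)])
v16: WRITE e=11  (e history now [(1, 29), (5, 65), (16, 11)])
v17: WRITE f=38  (f history now [(8, 17), (11, 64), (17, 38)])
v18: WRITE c=9  (c history now [(14, 48), (18, 9)])
v19: WRITE a=65  (a history now [(2, 20), (3, 59), (4, 58), (7, 1), (9, 6), (15, 6), (19, 65)])
READ f @v5: history=[(8, 17), (11, 64), (17, 38)] -> no version <= 5 -> NONE
v20: WRITE c=45  (c history now [(14, 48), (18, 9), (20, 45)])
READ a @v7: history=[(2, 20), (3, 59), (4, 58), (7, 1), (9, 6), (15, 6), (19, 65)] -> pick v7 -> 1
v21: WRITE e=27  (e history now [(1, 29), (5, 65), (16, 11), (21, 27)])
READ b @v8: history=[(12, 65)] -> no version <= 8 -> NONE
v22: WRITE c=38  (c history now [(14, 48), (18, 9), (20, 45), (22, 38)])
v23: WRITE b=15  (b history now [(12, 65), (23, 15)])
READ a @v10: history=[(2, 20), (3, 59), (4, 58), (7, 1), (9, 6), (15, 6), (19, 65)] -> pick v9 -> 6
READ f @v14: history=[(8, 17), (11, 64), (17, 38)] -> pick v11 -> 64
v24: WRITE d=9  (d history now [(6, 26), (10, 56), (13, 39), (24, 9)])
v25: WRITE d=52  (d history now [(6, 26), (10, 56), (13, 39), (24, 9), (25, 52)])
v26: WRITE b=18  (b history now [(12, 65), (23, 15), (26, 18)])
v27: WRITE e=44  (e history now [(1, 29), (5, 65), (16, 11), (21, 27), (27, 44)])
READ a @v12: history=[(2, 20), (3, 59), (4, 58), (7, 1), (9, 6), (15, 6), (19, 65)] -> pick v9 -> 6
Read results in order: ['NONE', '29', 'NONE', 'NONE', 'NONE', 'NONE', 'NONE', '1', 'NONE', '6', '64', '6']
NONE count = 7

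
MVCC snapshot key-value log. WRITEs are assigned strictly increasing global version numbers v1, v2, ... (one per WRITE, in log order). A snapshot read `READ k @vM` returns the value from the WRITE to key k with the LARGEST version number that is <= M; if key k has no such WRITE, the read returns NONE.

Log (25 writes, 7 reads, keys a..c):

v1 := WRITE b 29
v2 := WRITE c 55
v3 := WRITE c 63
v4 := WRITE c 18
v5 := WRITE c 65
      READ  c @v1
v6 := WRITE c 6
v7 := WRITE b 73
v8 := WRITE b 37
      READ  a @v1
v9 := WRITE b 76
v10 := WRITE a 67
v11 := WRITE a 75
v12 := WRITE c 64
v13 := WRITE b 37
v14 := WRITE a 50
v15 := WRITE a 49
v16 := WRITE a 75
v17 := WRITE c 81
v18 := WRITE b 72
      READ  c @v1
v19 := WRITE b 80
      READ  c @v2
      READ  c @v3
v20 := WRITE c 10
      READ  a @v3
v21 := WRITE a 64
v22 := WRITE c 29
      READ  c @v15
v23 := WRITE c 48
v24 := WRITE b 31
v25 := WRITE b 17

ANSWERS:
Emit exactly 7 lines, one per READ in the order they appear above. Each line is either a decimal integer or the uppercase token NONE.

v1: WRITE b=29  (b history now [(1, 29)])
v2: WRITE c=55  (c history now [(2, 55)])
v3: WRITE c=63  (c history now [(2, 55), (3, 63)])
v4: WRITE c=18  (c history now [(2, 55), (3, 63), (4, 18)])
v5: WRITE c=65  (c history now [(2, 55), (3, 63), (4, 18), (5, 65)])
READ c @v1: history=[(2, 55), (3, 63), (4, 18), (5, 65)] -> no version <= 1 -> NONE
v6: WRITE c=6  (c history now [(2, 55), (3, 63), (4, 18), (5, 65), (6, 6)])
v7: WRITE b=73  (b history now [(1, 29), (7, 73)])
v8: WRITE b=37  (b history now [(1, 29), (7, 73), (8, 37)])
READ a @v1: history=[] -> no version <= 1 -> NONE
v9: WRITE b=76  (b history now [(1, 29), (7, 73), (8, 37), (9, 76)])
v10: WRITE a=67  (a history now [(10, 67)])
v11: WRITE a=75  (a history now [(10, 67), (11, 75)])
v12: WRITE c=64  (c history now [(2, 55), (3, 63), (4, 18), (5, 65), (6, 6), (12, 64)])
v13: WRITE b=37  (b history now [(1, 29), (7, 73), (8, 37), (9, 76), (13, 37)])
v14: WRITE a=50  (a history now [(10, 67), (11, 75), (14, 50)])
v15: WRITE a=49  (a history now [(10, 67), (11, 75), (14, 50), (15, 49)])
v16: WRITE a=75  (a history now [(10, 67), (11, 75), (14, 50), (15, 49), (16, 75)])
v17: WRITE c=81  (c history now [(2, 55), (3, 63), (4, 18), (5, 65), (6, 6), (12, 64), (17, 81)])
v18: WRITE b=72  (b history now [(1, 29), (7, 73), (8, 37), (9, 76), (13, 37), (18, 72)])
READ c @v1: history=[(2, 55), (3, 63), (4, 18), (5, 65), (6, 6), (12, 64), (17, 81)] -> no version <= 1 -> NONE
v19: WRITE b=80  (b history now [(1, 29), (7, 73), (8, 37), (9, 76), (13, 37), (18, 72), (19, 80)])
READ c @v2: history=[(2, 55), (3, 63), (4, 18), (5, 65), (6, 6), (12, 64), (17, 81)] -> pick v2 -> 55
READ c @v3: history=[(2, 55), (3, 63), (4, 18), (5, 65), (6, 6), (12, 64), (17, 81)] -> pick v3 -> 63
v20: WRITE c=10  (c history now [(2, 55), (3, 63), (4, 18), (5, 65), (6, 6), (12, 64), (17, 81), (20, 10)])
READ a @v3: history=[(10, 67), (11, 75), (14, 50), (15, 49), (16, 75)] -> no version <= 3 -> NONE
v21: WRITE a=64  (a history now [(10, 67), (11, 75), (14, 50), (15, 49), (16, 75), (21, 64)])
v22: WRITE c=29  (c history now [(2, 55), (3, 63), (4, 18), (5, 65), (6, 6), (12, 64), (17, 81), (20, 10), (22, 29)])
READ c @v15: history=[(2, 55), (3, 63), (4, 18), (5, 65), (6, 6), (12, 64), (17, 81), (20, 10), (22, 29)] -> pick v12 -> 64
v23: WRITE c=48  (c history now [(2, 55), (3, 63), (4, 18), (5, 65), (6, 6), (12, 64), (17, 81), (20, 10), (22, 29), (23, 48)])
v24: WRITE b=31  (b history now [(1, 29), (7, 73), (8, 37), (9, 76), (13, 37), (18, 72), (19, 80), (24, 31)])
v25: WRITE b=17  (b history now [(1, 29), (7, 73), (8, 37), (9, 76), (13, 37), (18, 72), (19, 80), (24, 31), (25, 17)])

Answer: NONE
NONE
NONE
55
63
NONE
64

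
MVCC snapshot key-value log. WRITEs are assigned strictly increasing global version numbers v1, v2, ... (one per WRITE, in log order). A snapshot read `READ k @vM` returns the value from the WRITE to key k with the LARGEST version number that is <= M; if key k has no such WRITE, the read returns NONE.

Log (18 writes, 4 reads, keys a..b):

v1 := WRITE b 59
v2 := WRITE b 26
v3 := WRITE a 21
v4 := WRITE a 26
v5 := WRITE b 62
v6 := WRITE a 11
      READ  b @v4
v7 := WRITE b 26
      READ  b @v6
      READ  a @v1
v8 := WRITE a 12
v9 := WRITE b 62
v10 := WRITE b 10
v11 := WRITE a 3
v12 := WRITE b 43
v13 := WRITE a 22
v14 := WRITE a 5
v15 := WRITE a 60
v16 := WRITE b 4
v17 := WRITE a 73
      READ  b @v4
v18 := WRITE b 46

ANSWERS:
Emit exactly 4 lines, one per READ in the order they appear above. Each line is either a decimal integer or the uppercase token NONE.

v1: WRITE b=59  (b history now [(1, 59)])
v2: WRITE b=26  (b history now [(1, 59), (2, 26)])
v3: WRITE a=21  (a history now [(3, 21)])
v4: WRITE a=26  (a history now [(3, 21), (4, 26)])
v5: WRITE b=62  (b history now [(1, 59), (2, 26), (5, 62)])
v6: WRITE a=11  (a history now [(3, 21), (4, 26), (6, 11)])
READ b @v4: history=[(1, 59), (2, 26), (5, 62)] -> pick v2 -> 26
v7: WRITE b=26  (b history now [(1, 59), (2, 26), (5, 62), (7, 26)])
READ b @v6: history=[(1, 59), (2, 26), (5, 62), (7, 26)] -> pick v5 -> 62
READ a @v1: history=[(3, 21), (4, 26), (6, 11)] -> no version <= 1 -> NONE
v8: WRITE a=12  (a history now [(3, 21), (4, 26), (6, 11), (8, 12)])
v9: WRITE b=62  (b history now [(1, 59), (2, 26), (5, 62), (7, 26), (9, 62)])
v10: WRITE b=10  (b history now [(1, 59), (2, 26), (5, 62), (7, 26), (9, 62), (10, 10)])
v11: WRITE a=3  (a history now [(3, 21), (4, 26), (6, 11), (8, 12), (11, 3)])
v12: WRITE b=43  (b history now [(1, 59), (2, 26), (5, 62), (7, 26), (9, 62), (10, 10), (12, 43)])
v13: WRITE a=22  (a history now [(3, 21), (4, 26), (6, 11), (8, 12), (11, 3), (13, 22)])
v14: WRITE a=5  (a history now [(3, 21), (4, 26), (6, 11), (8, 12), (11, 3), (13, 22), (14, 5)])
v15: WRITE a=60  (a history now [(3, 21), (4, 26), (6, 11), (8, 12), (11, 3), (13, 22), (14, 5), (15, 60)])
v16: WRITE b=4  (b history now [(1, 59), (2, 26), (5, 62), (7, 26), (9, 62), (10, 10), (12, 43), (16, 4)])
v17: WRITE a=73  (a history now [(3, 21), (4, 26), (6, 11), (8, 12), (11, 3), (13, 22), (14, 5), (15, 60), (17, 73)])
READ b @v4: history=[(1, 59), (2, 26), (5, 62), (7, 26), (9, 62), (10, 10), (12, 43), (16, 4)] -> pick v2 -> 26
v18: WRITE b=46  (b history now [(1, 59), (2, 26), (5, 62), (7, 26), (9, 62), (10, 10), (12, 43), (16, 4), (18, 46)])

Answer: 26
62
NONE
26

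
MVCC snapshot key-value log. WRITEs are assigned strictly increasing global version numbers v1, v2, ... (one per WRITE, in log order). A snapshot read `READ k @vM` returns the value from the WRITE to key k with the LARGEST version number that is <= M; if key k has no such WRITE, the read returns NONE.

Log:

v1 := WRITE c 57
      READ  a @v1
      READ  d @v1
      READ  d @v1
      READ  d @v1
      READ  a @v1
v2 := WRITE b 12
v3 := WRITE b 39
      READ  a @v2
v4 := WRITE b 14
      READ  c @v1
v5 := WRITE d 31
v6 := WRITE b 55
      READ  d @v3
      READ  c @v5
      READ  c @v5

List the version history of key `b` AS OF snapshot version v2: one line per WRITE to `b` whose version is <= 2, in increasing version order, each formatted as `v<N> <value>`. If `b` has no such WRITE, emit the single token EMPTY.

Answer: v2 12

Derivation:
Scan writes for key=b with version <= 2:
  v1 WRITE c 57 -> skip
  v2 WRITE b 12 -> keep
  v3 WRITE b 39 -> drop (> snap)
  v4 WRITE b 14 -> drop (> snap)
  v5 WRITE d 31 -> skip
  v6 WRITE b 55 -> drop (> snap)
Collected: [(2, 12)]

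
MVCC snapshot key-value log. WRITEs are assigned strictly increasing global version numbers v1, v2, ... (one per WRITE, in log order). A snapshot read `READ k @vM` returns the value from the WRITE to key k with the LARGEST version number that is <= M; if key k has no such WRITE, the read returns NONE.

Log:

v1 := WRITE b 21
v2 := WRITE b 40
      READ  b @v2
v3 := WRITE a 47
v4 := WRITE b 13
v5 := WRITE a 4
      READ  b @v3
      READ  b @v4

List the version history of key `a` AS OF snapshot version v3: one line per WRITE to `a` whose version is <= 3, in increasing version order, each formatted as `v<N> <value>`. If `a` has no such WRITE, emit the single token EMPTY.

Scan writes for key=a with version <= 3:
  v1 WRITE b 21 -> skip
  v2 WRITE b 40 -> skip
  v3 WRITE a 47 -> keep
  v4 WRITE b 13 -> skip
  v5 WRITE a 4 -> drop (> snap)
Collected: [(3, 47)]

Answer: v3 47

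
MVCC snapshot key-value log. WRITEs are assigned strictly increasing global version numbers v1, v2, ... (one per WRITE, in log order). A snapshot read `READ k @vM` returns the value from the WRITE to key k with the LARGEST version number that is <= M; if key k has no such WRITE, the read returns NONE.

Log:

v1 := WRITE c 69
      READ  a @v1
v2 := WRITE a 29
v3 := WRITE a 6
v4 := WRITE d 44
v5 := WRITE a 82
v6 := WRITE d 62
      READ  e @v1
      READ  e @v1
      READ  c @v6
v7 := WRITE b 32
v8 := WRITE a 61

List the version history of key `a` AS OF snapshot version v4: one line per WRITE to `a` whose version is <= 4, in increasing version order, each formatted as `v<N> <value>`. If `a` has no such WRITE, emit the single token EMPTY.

Scan writes for key=a with version <= 4:
  v1 WRITE c 69 -> skip
  v2 WRITE a 29 -> keep
  v3 WRITE a 6 -> keep
  v4 WRITE d 44 -> skip
  v5 WRITE a 82 -> drop (> snap)
  v6 WRITE d 62 -> skip
  v7 WRITE b 32 -> skip
  v8 WRITE a 61 -> drop (> snap)
Collected: [(2, 29), (3, 6)]

Answer: v2 29
v3 6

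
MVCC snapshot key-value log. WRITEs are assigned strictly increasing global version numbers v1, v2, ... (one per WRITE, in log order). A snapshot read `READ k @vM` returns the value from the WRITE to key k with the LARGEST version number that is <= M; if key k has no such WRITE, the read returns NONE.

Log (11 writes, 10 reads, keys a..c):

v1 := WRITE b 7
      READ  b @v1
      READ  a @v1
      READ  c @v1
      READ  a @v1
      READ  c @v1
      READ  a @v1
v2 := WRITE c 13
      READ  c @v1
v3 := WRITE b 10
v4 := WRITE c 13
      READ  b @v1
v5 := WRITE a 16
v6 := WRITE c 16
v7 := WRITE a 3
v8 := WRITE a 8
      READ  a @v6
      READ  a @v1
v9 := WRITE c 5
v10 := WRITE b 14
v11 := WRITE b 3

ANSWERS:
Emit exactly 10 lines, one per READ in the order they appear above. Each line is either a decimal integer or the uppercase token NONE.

Answer: 7
NONE
NONE
NONE
NONE
NONE
NONE
7
16
NONE

Derivation:
v1: WRITE b=7  (b history now [(1, 7)])
READ b @v1: history=[(1, 7)] -> pick v1 -> 7
READ a @v1: history=[] -> no version <= 1 -> NONE
READ c @v1: history=[] -> no version <= 1 -> NONE
READ a @v1: history=[] -> no version <= 1 -> NONE
READ c @v1: history=[] -> no version <= 1 -> NONE
READ a @v1: history=[] -> no version <= 1 -> NONE
v2: WRITE c=13  (c history now [(2, 13)])
READ c @v1: history=[(2, 13)] -> no version <= 1 -> NONE
v3: WRITE b=10  (b history now [(1, 7), (3, 10)])
v4: WRITE c=13  (c history now [(2, 13), (4, 13)])
READ b @v1: history=[(1, 7), (3, 10)] -> pick v1 -> 7
v5: WRITE a=16  (a history now [(5, 16)])
v6: WRITE c=16  (c history now [(2, 13), (4, 13), (6, 16)])
v7: WRITE a=3  (a history now [(5, 16), (7, 3)])
v8: WRITE a=8  (a history now [(5, 16), (7, 3), (8, 8)])
READ a @v6: history=[(5, 16), (7, 3), (8, 8)] -> pick v5 -> 16
READ a @v1: history=[(5, 16), (7, 3), (8, 8)] -> no version <= 1 -> NONE
v9: WRITE c=5  (c history now [(2, 13), (4, 13), (6, 16), (9, 5)])
v10: WRITE b=14  (b history now [(1, 7), (3, 10), (10, 14)])
v11: WRITE b=3  (b history now [(1, 7), (3, 10), (10, 14), (11, 3)])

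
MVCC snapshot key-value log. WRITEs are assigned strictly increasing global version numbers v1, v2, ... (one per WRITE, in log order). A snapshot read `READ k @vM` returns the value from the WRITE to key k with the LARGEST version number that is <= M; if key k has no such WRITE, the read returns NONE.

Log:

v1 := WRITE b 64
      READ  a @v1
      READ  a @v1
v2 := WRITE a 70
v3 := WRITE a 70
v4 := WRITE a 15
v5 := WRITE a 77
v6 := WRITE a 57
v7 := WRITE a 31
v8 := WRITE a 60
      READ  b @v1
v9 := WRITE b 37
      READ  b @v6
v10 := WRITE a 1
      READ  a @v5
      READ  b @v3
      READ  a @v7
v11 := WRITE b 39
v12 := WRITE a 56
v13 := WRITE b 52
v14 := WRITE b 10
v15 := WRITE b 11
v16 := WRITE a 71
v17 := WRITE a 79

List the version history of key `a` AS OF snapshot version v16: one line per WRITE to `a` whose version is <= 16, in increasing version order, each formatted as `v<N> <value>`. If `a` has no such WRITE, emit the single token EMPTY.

Scan writes for key=a with version <= 16:
  v1 WRITE b 64 -> skip
  v2 WRITE a 70 -> keep
  v3 WRITE a 70 -> keep
  v4 WRITE a 15 -> keep
  v5 WRITE a 77 -> keep
  v6 WRITE a 57 -> keep
  v7 WRITE a 31 -> keep
  v8 WRITE a 60 -> keep
  v9 WRITE b 37 -> skip
  v10 WRITE a 1 -> keep
  v11 WRITE b 39 -> skip
  v12 WRITE a 56 -> keep
  v13 WRITE b 52 -> skip
  v14 WRITE b 10 -> skip
  v15 WRITE b 11 -> skip
  v16 WRITE a 71 -> keep
  v17 WRITE a 79 -> drop (> snap)
Collected: [(2, 70), (3, 70), (4, 15), (5, 77), (6, 57), (7, 31), (8, 60), (10, 1), (12, 56), (16, 71)]

Answer: v2 70
v3 70
v4 15
v5 77
v6 57
v7 31
v8 60
v10 1
v12 56
v16 71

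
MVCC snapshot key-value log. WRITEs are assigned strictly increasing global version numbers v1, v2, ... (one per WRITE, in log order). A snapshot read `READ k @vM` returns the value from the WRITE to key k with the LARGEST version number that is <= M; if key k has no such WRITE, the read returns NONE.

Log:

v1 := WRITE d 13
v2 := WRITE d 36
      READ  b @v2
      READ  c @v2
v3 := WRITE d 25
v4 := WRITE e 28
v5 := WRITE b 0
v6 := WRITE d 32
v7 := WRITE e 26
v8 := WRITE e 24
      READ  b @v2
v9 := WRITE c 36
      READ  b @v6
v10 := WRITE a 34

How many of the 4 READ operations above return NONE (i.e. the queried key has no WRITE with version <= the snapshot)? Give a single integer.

v1: WRITE d=13  (d history now [(1, 13)])
v2: WRITE d=36  (d history now [(1, 13), (2, 36)])
READ b @v2: history=[] -> no version <= 2 -> NONE
READ c @v2: history=[] -> no version <= 2 -> NONE
v3: WRITE d=25  (d history now [(1, 13), (2, 36), (3, 25)])
v4: WRITE e=28  (e history now [(4, 28)])
v5: WRITE b=0  (b history now [(5, 0)])
v6: WRITE d=32  (d history now [(1, 13), (2, 36), (3, 25), (6, 32)])
v7: WRITE e=26  (e history now [(4, 28), (7, 26)])
v8: WRITE e=24  (e history now [(4, 28), (7, 26), (8, 24)])
READ b @v2: history=[(5, 0)] -> no version <= 2 -> NONE
v9: WRITE c=36  (c history now [(9, 36)])
READ b @v6: history=[(5, 0)] -> pick v5 -> 0
v10: WRITE a=34  (a history now [(10, 34)])
Read results in order: ['NONE', 'NONE', 'NONE', '0']
NONE count = 3

Answer: 3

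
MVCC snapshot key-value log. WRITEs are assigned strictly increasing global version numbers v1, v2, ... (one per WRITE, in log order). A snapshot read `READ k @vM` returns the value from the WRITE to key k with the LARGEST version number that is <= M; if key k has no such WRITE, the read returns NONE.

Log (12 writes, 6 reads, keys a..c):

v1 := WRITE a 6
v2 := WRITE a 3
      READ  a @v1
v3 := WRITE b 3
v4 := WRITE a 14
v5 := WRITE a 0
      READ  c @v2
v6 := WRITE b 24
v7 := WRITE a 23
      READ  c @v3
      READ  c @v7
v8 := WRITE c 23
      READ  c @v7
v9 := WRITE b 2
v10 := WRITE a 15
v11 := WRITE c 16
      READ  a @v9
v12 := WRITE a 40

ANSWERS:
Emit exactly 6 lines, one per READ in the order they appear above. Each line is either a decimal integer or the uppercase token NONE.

v1: WRITE a=6  (a history now [(1, 6)])
v2: WRITE a=3  (a history now [(1, 6), (2, 3)])
READ a @v1: history=[(1, 6), (2, 3)] -> pick v1 -> 6
v3: WRITE b=3  (b history now [(3, 3)])
v4: WRITE a=14  (a history now [(1, 6), (2, 3), (4, 14)])
v5: WRITE a=0  (a history now [(1, 6), (2, 3), (4, 14), (5, 0)])
READ c @v2: history=[] -> no version <= 2 -> NONE
v6: WRITE b=24  (b history now [(3, 3), (6, 24)])
v7: WRITE a=23  (a history now [(1, 6), (2, 3), (4, 14), (5, 0), (7, 23)])
READ c @v3: history=[] -> no version <= 3 -> NONE
READ c @v7: history=[] -> no version <= 7 -> NONE
v8: WRITE c=23  (c history now [(8, 23)])
READ c @v7: history=[(8, 23)] -> no version <= 7 -> NONE
v9: WRITE b=2  (b history now [(3, 3), (6, 24), (9, 2)])
v10: WRITE a=15  (a history now [(1, 6), (2, 3), (4, 14), (5, 0), (7, 23), (10, 15)])
v11: WRITE c=16  (c history now [(8, 23), (11, 16)])
READ a @v9: history=[(1, 6), (2, 3), (4, 14), (5, 0), (7, 23), (10, 15)] -> pick v7 -> 23
v12: WRITE a=40  (a history now [(1, 6), (2, 3), (4, 14), (5, 0), (7, 23), (10, 15), (12, 40)])

Answer: 6
NONE
NONE
NONE
NONE
23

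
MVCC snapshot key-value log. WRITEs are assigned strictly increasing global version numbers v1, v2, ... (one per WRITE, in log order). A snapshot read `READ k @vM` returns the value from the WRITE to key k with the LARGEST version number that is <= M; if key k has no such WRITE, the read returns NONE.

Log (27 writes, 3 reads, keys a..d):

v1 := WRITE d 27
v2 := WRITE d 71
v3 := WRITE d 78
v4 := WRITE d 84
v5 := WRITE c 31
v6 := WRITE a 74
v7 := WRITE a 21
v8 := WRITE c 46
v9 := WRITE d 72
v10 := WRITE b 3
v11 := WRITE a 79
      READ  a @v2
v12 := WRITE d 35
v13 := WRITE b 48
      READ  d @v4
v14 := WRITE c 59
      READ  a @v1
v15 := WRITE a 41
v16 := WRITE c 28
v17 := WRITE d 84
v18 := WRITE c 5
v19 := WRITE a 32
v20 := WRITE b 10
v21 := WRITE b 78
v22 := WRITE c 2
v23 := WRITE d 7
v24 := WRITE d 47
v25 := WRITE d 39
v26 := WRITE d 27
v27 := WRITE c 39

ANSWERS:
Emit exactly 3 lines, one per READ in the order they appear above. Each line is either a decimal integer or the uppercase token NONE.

Answer: NONE
84
NONE

Derivation:
v1: WRITE d=27  (d history now [(1, 27)])
v2: WRITE d=71  (d history now [(1, 27), (2, 71)])
v3: WRITE d=78  (d history now [(1, 27), (2, 71), (3, 78)])
v4: WRITE d=84  (d history now [(1, 27), (2, 71), (3, 78), (4, 84)])
v5: WRITE c=31  (c history now [(5, 31)])
v6: WRITE a=74  (a history now [(6, 74)])
v7: WRITE a=21  (a history now [(6, 74), (7, 21)])
v8: WRITE c=46  (c history now [(5, 31), (8, 46)])
v9: WRITE d=72  (d history now [(1, 27), (2, 71), (3, 78), (4, 84), (9, 72)])
v10: WRITE b=3  (b history now [(10, 3)])
v11: WRITE a=79  (a history now [(6, 74), (7, 21), (11, 79)])
READ a @v2: history=[(6, 74), (7, 21), (11, 79)] -> no version <= 2 -> NONE
v12: WRITE d=35  (d history now [(1, 27), (2, 71), (3, 78), (4, 84), (9, 72), (12, 35)])
v13: WRITE b=48  (b history now [(10, 3), (13, 48)])
READ d @v4: history=[(1, 27), (2, 71), (3, 78), (4, 84), (9, 72), (12, 35)] -> pick v4 -> 84
v14: WRITE c=59  (c history now [(5, 31), (8, 46), (14, 59)])
READ a @v1: history=[(6, 74), (7, 21), (11, 79)] -> no version <= 1 -> NONE
v15: WRITE a=41  (a history now [(6, 74), (7, 21), (11, 79), (15, 41)])
v16: WRITE c=28  (c history now [(5, 31), (8, 46), (14, 59), (16, 28)])
v17: WRITE d=84  (d history now [(1, 27), (2, 71), (3, 78), (4, 84), (9, 72), (12, 35), (17, 84)])
v18: WRITE c=5  (c history now [(5, 31), (8, 46), (14, 59), (16, 28), (18, 5)])
v19: WRITE a=32  (a history now [(6, 74), (7, 21), (11, 79), (15, 41), (19, 32)])
v20: WRITE b=10  (b history now [(10, 3), (13, 48), (20, 10)])
v21: WRITE b=78  (b history now [(10, 3), (13, 48), (20, 10), (21, 78)])
v22: WRITE c=2  (c history now [(5, 31), (8, 46), (14, 59), (16, 28), (18, 5), (22, 2)])
v23: WRITE d=7  (d history now [(1, 27), (2, 71), (3, 78), (4, 84), (9, 72), (12, 35), (17, 84), (23, 7)])
v24: WRITE d=47  (d history now [(1, 27), (2, 71), (3, 78), (4, 84), (9, 72), (12, 35), (17, 84), (23, 7), (24, 47)])
v25: WRITE d=39  (d history now [(1, 27), (2, 71), (3, 78), (4, 84), (9, 72), (12, 35), (17, 84), (23, 7), (24, 47), (25, 39)])
v26: WRITE d=27  (d history now [(1, 27), (2, 71), (3, 78), (4, 84), (9, 72), (12, 35), (17, 84), (23, 7), (24, 47), (25, 39), (26, 27)])
v27: WRITE c=39  (c history now [(5, 31), (8, 46), (14, 59), (16, 28), (18, 5), (22, 2), (27, 39)])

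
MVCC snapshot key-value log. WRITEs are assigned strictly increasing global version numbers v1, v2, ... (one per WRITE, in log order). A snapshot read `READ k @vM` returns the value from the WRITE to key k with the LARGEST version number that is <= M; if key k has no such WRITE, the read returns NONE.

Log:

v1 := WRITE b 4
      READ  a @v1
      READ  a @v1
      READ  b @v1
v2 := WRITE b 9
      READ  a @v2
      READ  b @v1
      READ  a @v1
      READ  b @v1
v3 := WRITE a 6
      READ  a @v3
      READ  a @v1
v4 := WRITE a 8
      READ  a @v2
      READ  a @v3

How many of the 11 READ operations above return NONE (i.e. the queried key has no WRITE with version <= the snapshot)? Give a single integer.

Answer: 6

Derivation:
v1: WRITE b=4  (b history now [(1, 4)])
READ a @v1: history=[] -> no version <= 1 -> NONE
READ a @v1: history=[] -> no version <= 1 -> NONE
READ b @v1: history=[(1, 4)] -> pick v1 -> 4
v2: WRITE b=9  (b history now [(1, 4), (2, 9)])
READ a @v2: history=[] -> no version <= 2 -> NONE
READ b @v1: history=[(1, 4), (2, 9)] -> pick v1 -> 4
READ a @v1: history=[] -> no version <= 1 -> NONE
READ b @v1: history=[(1, 4), (2, 9)] -> pick v1 -> 4
v3: WRITE a=6  (a history now [(3, 6)])
READ a @v3: history=[(3, 6)] -> pick v3 -> 6
READ a @v1: history=[(3, 6)] -> no version <= 1 -> NONE
v4: WRITE a=8  (a history now [(3, 6), (4, 8)])
READ a @v2: history=[(3, 6), (4, 8)] -> no version <= 2 -> NONE
READ a @v3: history=[(3, 6), (4, 8)] -> pick v3 -> 6
Read results in order: ['NONE', 'NONE', '4', 'NONE', '4', 'NONE', '4', '6', 'NONE', 'NONE', '6']
NONE count = 6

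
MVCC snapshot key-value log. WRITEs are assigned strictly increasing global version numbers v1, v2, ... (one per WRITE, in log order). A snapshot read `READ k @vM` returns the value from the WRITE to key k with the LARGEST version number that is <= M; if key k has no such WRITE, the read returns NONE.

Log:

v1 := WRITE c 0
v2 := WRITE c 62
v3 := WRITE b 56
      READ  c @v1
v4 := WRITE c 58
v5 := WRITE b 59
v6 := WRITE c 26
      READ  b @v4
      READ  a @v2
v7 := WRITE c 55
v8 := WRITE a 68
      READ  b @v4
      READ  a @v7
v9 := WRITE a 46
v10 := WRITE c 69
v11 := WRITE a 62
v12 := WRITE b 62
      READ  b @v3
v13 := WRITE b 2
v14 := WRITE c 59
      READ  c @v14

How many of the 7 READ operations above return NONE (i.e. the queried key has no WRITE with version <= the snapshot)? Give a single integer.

Answer: 2

Derivation:
v1: WRITE c=0  (c history now [(1, 0)])
v2: WRITE c=62  (c history now [(1, 0), (2, 62)])
v3: WRITE b=56  (b history now [(3, 56)])
READ c @v1: history=[(1, 0), (2, 62)] -> pick v1 -> 0
v4: WRITE c=58  (c history now [(1, 0), (2, 62), (4, 58)])
v5: WRITE b=59  (b history now [(3, 56), (5, 59)])
v6: WRITE c=26  (c history now [(1, 0), (2, 62), (4, 58), (6, 26)])
READ b @v4: history=[(3, 56), (5, 59)] -> pick v3 -> 56
READ a @v2: history=[] -> no version <= 2 -> NONE
v7: WRITE c=55  (c history now [(1, 0), (2, 62), (4, 58), (6, 26), (7, 55)])
v8: WRITE a=68  (a history now [(8, 68)])
READ b @v4: history=[(3, 56), (5, 59)] -> pick v3 -> 56
READ a @v7: history=[(8, 68)] -> no version <= 7 -> NONE
v9: WRITE a=46  (a history now [(8, 68), (9, 46)])
v10: WRITE c=69  (c history now [(1, 0), (2, 62), (4, 58), (6, 26), (7, 55), (10, 69)])
v11: WRITE a=62  (a history now [(8, 68), (9, 46), (11, 62)])
v12: WRITE b=62  (b history now [(3, 56), (5, 59), (12, 62)])
READ b @v3: history=[(3, 56), (5, 59), (12, 62)] -> pick v3 -> 56
v13: WRITE b=2  (b history now [(3, 56), (5, 59), (12, 62), (13, 2)])
v14: WRITE c=59  (c history now [(1, 0), (2, 62), (4, 58), (6, 26), (7, 55), (10, 69), (14, 59)])
READ c @v14: history=[(1, 0), (2, 62), (4, 58), (6, 26), (7, 55), (10, 69), (14, 59)] -> pick v14 -> 59
Read results in order: ['0', '56', 'NONE', '56', 'NONE', '56', '59']
NONE count = 2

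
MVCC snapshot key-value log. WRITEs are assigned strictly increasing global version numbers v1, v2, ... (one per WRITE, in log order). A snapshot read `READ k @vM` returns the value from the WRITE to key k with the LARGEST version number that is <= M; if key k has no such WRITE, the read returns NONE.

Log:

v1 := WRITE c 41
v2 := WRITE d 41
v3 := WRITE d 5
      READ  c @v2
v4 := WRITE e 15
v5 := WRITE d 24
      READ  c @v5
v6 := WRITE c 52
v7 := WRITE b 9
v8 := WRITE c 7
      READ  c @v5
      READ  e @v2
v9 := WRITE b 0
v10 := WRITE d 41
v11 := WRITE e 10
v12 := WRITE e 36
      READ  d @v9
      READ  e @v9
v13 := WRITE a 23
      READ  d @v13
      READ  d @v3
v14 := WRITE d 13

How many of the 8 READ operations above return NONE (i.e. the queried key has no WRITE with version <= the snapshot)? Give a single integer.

Answer: 1

Derivation:
v1: WRITE c=41  (c history now [(1, 41)])
v2: WRITE d=41  (d history now [(2, 41)])
v3: WRITE d=5  (d history now [(2, 41), (3, 5)])
READ c @v2: history=[(1, 41)] -> pick v1 -> 41
v4: WRITE e=15  (e history now [(4, 15)])
v5: WRITE d=24  (d history now [(2, 41), (3, 5), (5, 24)])
READ c @v5: history=[(1, 41)] -> pick v1 -> 41
v6: WRITE c=52  (c history now [(1, 41), (6, 52)])
v7: WRITE b=9  (b history now [(7, 9)])
v8: WRITE c=7  (c history now [(1, 41), (6, 52), (8, 7)])
READ c @v5: history=[(1, 41), (6, 52), (8, 7)] -> pick v1 -> 41
READ e @v2: history=[(4, 15)] -> no version <= 2 -> NONE
v9: WRITE b=0  (b history now [(7, 9), (9, 0)])
v10: WRITE d=41  (d history now [(2, 41), (3, 5), (5, 24), (10, 41)])
v11: WRITE e=10  (e history now [(4, 15), (11, 10)])
v12: WRITE e=36  (e history now [(4, 15), (11, 10), (12, 36)])
READ d @v9: history=[(2, 41), (3, 5), (5, 24), (10, 41)] -> pick v5 -> 24
READ e @v9: history=[(4, 15), (11, 10), (12, 36)] -> pick v4 -> 15
v13: WRITE a=23  (a history now [(13, 23)])
READ d @v13: history=[(2, 41), (3, 5), (5, 24), (10, 41)] -> pick v10 -> 41
READ d @v3: history=[(2, 41), (3, 5), (5, 24), (10, 41)] -> pick v3 -> 5
v14: WRITE d=13  (d history now [(2, 41), (3, 5), (5, 24), (10, 41), (14, 13)])
Read results in order: ['41', '41', '41', 'NONE', '24', '15', '41', '5']
NONE count = 1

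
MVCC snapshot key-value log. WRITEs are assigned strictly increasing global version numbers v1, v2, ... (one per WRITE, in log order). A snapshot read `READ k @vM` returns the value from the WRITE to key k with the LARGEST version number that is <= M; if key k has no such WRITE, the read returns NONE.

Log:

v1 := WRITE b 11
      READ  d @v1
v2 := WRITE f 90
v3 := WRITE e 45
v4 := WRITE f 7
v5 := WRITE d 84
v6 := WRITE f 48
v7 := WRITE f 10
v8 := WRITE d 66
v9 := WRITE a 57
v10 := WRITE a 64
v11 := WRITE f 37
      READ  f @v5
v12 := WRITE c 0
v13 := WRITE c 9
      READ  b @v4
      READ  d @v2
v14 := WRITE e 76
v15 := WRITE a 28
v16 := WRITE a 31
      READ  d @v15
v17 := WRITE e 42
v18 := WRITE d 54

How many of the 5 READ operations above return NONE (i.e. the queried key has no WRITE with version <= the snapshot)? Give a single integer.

Answer: 2

Derivation:
v1: WRITE b=11  (b history now [(1, 11)])
READ d @v1: history=[] -> no version <= 1 -> NONE
v2: WRITE f=90  (f history now [(2, 90)])
v3: WRITE e=45  (e history now [(3, 45)])
v4: WRITE f=7  (f history now [(2, 90), (4, 7)])
v5: WRITE d=84  (d history now [(5, 84)])
v6: WRITE f=48  (f history now [(2, 90), (4, 7), (6, 48)])
v7: WRITE f=10  (f history now [(2, 90), (4, 7), (6, 48), (7, 10)])
v8: WRITE d=66  (d history now [(5, 84), (8, 66)])
v9: WRITE a=57  (a history now [(9, 57)])
v10: WRITE a=64  (a history now [(9, 57), (10, 64)])
v11: WRITE f=37  (f history now [(2, 90), (4, 7), (6, 48), (7, 10), (11, 37)])
READ f @v5: history=[(2, 90), (4, 7), (6, 48), (7, 10), (11, 37)] -> pick v4 -> 7
v12: WRITE c=0  (c history now [(12, 0)])
v13: WRITE c=9  (c history now [(12, 0), (13, 9)])
READ b @v4: history=[(1, 11)] -> pick v1 -> 11
READ d @v2: history=[(5, 84), (8, 66)] -> no version <= 2 -> NONE
v14: WRITE e=76  (e history now [(3, 45), (14, 76)])
v15: WRITE a=28  (a history now [(9, 57), (10, 64), (15, 28)])
v16: WRITE a=31  (a history now [(9, 57), (10, 64), (15, 28), (16, 31)])
READ d @v15: history=[(5, 84), (8, 66)] -> pick v8 -> 66
v17: WRITE e=42  (e history now [(3, 45), (14, 76), (17, 42)])
v18: WRITE d=54  (d history now [(5, 84), (8, 66), (18, 54)])
Read results in order: ['NONE', '7', '11', 'NONE', '66']
NONE count = 2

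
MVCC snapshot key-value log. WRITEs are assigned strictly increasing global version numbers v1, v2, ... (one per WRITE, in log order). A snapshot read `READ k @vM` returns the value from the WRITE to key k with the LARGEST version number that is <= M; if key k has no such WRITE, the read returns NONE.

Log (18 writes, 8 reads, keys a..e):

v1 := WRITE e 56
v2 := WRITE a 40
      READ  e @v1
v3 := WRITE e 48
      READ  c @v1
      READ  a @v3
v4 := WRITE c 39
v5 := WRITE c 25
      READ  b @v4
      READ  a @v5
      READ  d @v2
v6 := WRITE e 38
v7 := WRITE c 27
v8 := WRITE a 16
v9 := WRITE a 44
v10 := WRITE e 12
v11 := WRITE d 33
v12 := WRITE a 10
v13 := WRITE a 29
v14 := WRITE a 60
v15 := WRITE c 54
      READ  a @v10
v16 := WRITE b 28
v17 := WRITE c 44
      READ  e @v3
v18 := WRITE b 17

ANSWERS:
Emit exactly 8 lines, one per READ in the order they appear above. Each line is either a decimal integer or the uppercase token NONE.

Answer: 56
NONE
40
NONE
40
NONE
44
48

Derivation:
v1: WRITE e=56  (e history now [(1, 56)])
v2: WRITE a=40  (a history now [(2, 40)])
READ e @v1: history=[(1, 56)] -> pick v1 -> 56
v3: WRITE e=48  (e history now [(1, 56), (3, 48)])
READ c @v1: history=[] -> no version <= 1 -> NONE
READ a @v3: history=[(2, 40)] -> pick v2 -> 40
v4: WRITE c=39  (c history now [(4, 39)])
v5: WRITE c=25  (c history now [(4, 39), (5, 25)])
READ b @v4: history=[] -> no version <= 4 -> NONE
READ a @v5: history=[(2, 40)] -> pick v2 -> 40
READ d @v2: history=[] -> no version <= 2 -> NONE
v6: WRITE e=38  (e history now [(1, 56), (3, 48), (6, 38)])
v7: WRITE c=27  (c history now [(4, 39), (5, 25), (7, 27)])
v8: WRITE a=16  (a history now [(2, 40), (8, 16)])
v9: WRITE a=44  (a history now [(2, 40), (8, 16), (9, 44)])
v10: WRITE e=12  (e history now [(1, 56), (3, 48), (6, 38), (10, 12)])
v11: WRITE d=33  (d history now [(11, 33)])
v12: WRITE a=10  (a history now [(2, 40), (8, 16), (9, 44), (12, 10)])
v13: WRITE a=29  (a history now [(2, 40), (8, 16), (9, 44), (12, 10), (13, 29)])
v14: WRITE a=60  (a history now [(2, 40), (8, 16), (9, 44), (12, 10), (13, 29), (14, 60)])
v15: WRITE c=54  (c history now [(4, 39), (5, 25), (7, 27), (15, 54)])
READ a @v10: history=[(2, 40), (8, 16), (9, 44), (12, 10), (13, 29), (14, 60)] -> pick v9 -> 44
v16: WRITE b=28  (b history now [(16, 28)])
v17: WRITE c=44  (c history now [(4, 39), (5, 25), (7, 27), (15, 54), (17, 44)])
READ e @v3: history=[(1, 56), (3, 48), (6, 38), (10, 12)] -> pick v3 -> 48
v18: WRITE b=17  (b history now [(16, 28), (18, 17)])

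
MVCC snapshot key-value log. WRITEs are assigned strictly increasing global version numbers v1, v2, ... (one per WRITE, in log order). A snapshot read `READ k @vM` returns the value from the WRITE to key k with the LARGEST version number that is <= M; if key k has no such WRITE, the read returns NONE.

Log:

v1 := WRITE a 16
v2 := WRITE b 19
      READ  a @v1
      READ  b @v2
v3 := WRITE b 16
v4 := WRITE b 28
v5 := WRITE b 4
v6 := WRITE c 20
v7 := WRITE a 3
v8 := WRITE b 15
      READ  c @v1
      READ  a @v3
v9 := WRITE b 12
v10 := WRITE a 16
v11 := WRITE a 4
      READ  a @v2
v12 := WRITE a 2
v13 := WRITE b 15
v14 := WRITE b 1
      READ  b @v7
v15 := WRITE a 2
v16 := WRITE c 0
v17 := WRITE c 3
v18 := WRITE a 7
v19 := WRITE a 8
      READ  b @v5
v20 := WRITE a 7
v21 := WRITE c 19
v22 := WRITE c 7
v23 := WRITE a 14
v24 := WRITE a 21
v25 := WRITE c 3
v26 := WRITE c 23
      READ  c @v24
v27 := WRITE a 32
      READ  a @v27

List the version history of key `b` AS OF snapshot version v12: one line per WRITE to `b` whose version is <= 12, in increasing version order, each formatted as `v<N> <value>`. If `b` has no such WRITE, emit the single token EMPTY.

Answer: v2 19
v3 16
v4 28
v5 4
v8 15
v9 12

Derivation:
Scan writes for key=b with version <= 12:
  v1 WRITE a 16 -> skip
  v2 WRITE b 19 -> keep
  v3 WRITE b 16 -> keep
  v4 WRITE b 28 -> keep
  v5 WRITE b 4 -> keep
  v6 WRITE c 20 -> skip
  v7 WRITE a 3 -> skip
  v8 WRITE b 15 -> keep
  v9 WRITE b 12 -> keep
  v10 WRITE a 16 -> skip
  v11 WRITE a 4 -> skip
  v12 WRITE a 2 -> skip
  v13 WRITE b 15 -> drop (> snap)
  v14 WRITE b 1 -> drop (> snap)
  v15 WRITE a 2 -> skip
  v16 WRITE c 0 -> skip
  v17 WRITE c 3 -> skip
  v18 WRITE a 7 -> skip
  v19 WRITE a 8 -> skip
  v20 WRITE a 7 -> skip
  v21 WRITE c 19 -> skip
  v22 WRITE c 7 -> skip
  v23 WRITE a 14 -> skip
  v24 WRITE a 21 -> skip
  v25 WRITE c 3 -> skip
  v26 WRITE c 23 -> skip
  v27 WRITE a 32 -> skip
Collected: [(2, 19), (3, 16), (4, 28), (5, 4), (8, 15), (9, 12)]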